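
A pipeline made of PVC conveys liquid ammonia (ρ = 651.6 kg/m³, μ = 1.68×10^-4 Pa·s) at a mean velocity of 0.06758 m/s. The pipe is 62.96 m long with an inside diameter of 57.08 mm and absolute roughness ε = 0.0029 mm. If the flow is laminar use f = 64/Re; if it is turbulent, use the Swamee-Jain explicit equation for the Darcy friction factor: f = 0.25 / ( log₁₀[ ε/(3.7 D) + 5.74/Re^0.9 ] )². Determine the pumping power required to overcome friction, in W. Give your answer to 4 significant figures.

Reynolds number Re = ρVD/μ = 651.6 · 0.06758 · 0.05708 / 0.000168 = 1.496e+04.
Re > 4000 → turbulent. Relative roughness ε/D = 2.9e-06/0.05708 = 5.08e-05. Swamee-Jain: f = 0.25/(log₁₀[5.08e-05/3.7 + 5.74/1.496e+04^0.9])² = 0.25/(log₁₀[1.37e-05 + 0.001])² = 0.25/(-2.993)² = 0.02791.
Darcy-Weisbach: ΔP = f(L/D)(ρV²/2) = 0.02791·(62.96/0.05708)·(651.6·0.06758²/2) = 0.02791·1103·1.488 = 45.81 Pa.
Q = V·A = 0.06758·0.002559 = 0.0001729 m³/s.
Pumping power P = QΔP = 0.0001729·45.81 = 0.0079226 W = 0.007923 W.

P ≈ 0.007923 W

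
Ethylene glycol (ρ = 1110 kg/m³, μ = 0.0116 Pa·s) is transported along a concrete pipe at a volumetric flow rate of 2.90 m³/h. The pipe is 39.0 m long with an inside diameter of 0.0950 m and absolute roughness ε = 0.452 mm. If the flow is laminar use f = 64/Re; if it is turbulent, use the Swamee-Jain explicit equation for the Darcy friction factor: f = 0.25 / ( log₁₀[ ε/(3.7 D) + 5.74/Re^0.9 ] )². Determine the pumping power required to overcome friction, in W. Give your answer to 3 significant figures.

P ≈ 0.147 W

Q = 2.90 m³/h = 2.90/3600 = 0.0008056 m³/s.
Cross-sectional area A = πD²/4 = π(0.095)²/4 = 0.007088 m²; mean velocity V = Q/A = 0.0008056/0.007088 = 0.1136 m/s.
Reynolds number Re = ρVD/μ = 1110 · 0.1136 · 0.095 / 0.0116 = 1033.
Re < 2300 → laminar flow, so f = 64/Re = 64/1033 = 0.06195 (the turbulent correlation is not needed).
Darcy-Weisbach: ΔP = f(L/D)(ρV²/2) = 0.06195·(39/0.095)·(1110·0.1136²/2) = 0.06195·410.5·7.168 = 182.3 Pa.
Pumping power P = QΔP = 0.0008056·182.3 = 0.1469 W = 0.147 W.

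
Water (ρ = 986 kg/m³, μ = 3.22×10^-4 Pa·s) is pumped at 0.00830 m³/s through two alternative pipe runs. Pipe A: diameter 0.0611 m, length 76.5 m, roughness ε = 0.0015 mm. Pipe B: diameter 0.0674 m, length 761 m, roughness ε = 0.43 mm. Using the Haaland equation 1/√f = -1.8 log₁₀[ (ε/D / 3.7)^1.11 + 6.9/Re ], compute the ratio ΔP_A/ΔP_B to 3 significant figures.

ΔP_A/ΔP_B ≈ 0.0659

Pipe A: V = Q/A = 0.0083/0.002932 = 2.831 m/s; Re = 5.296e+05; ε/D = 2.45e-05; Haaland → f = 0.01323; ΔP_A = f(L/D)(ρV²/2) = 6.546e+04 Pa.
Pipe B: V = Q/A = 0.0083/0.003568 = 2.326 m/s; Re = 4.801e+05; ε/D = 0.00638; Haaland → f = 0.03296; ΔP_B = f(L/D)(ρV²/2) = 9.928e+05 Pa.
ΔP_A/ΔP_B = 6.546e+04/9.928e+05 = 0.0659.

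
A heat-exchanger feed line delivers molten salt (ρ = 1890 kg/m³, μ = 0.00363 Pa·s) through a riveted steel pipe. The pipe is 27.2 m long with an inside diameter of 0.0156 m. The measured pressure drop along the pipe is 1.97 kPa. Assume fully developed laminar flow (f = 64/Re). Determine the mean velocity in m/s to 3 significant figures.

For laminar flow, f = 64/Re with Re = ρVD/μ, so Darcy-Weisbach reduces to ΔP = 32μLV/D². Solving for V: V = ΔP·D²/(32μL) = 1970·(0.0156)²/(32·0.00363·27.2) = 0.1517 m/s.
Check: Re = ρVD/μ = 1890·0.1517·0.0156/0.00363 = 1232 < 2300, so the laminar assumption holds.

V ≈ 0.152 m/s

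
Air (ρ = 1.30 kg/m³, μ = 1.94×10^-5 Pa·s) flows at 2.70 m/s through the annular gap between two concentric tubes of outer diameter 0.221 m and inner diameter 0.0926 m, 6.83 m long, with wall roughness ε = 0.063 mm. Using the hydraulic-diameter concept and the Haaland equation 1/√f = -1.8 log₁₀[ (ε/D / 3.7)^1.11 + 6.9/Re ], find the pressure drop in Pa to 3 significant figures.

ΔP ≈ 6.50 Pa

Hydraulic diameter D_h = 4A/P = D_o - D_i = 0.221 - 0.0926 = 0.1284 m.
Re = ρVD_h/μ = 1.3·2.7·0.1284/1.94e-05 = 2.323e+04.
ε/D_h = 6.3e-05/0.1284 = 0.000491; Haaland gives 1/√f = -1.8 log₁₀[4.97e-05+0.000297] = 6.228, so f = 0.02578.
ΔP = f(L/D_h)(ρV²/2) = 0.02578·6.83/0.1284·4.739 = 6.498 Pa.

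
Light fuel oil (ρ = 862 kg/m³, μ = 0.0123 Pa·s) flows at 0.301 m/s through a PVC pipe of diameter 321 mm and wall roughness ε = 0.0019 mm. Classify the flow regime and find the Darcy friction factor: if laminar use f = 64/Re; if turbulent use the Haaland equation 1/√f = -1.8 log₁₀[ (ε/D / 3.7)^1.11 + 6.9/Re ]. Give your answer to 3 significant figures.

f ≈ 0.0345

Re = ρVD/μ = 862·0.301·0.321/0.0123 = 6771.
Re > 4000 → turbulent. ε/D = 1.9e-06/0.321 = 5.92e-06; Haaland: 1/√f = -1.8 log₁₀[3.69e-07 + 0.00102] = 5.385, so f = 0.03448.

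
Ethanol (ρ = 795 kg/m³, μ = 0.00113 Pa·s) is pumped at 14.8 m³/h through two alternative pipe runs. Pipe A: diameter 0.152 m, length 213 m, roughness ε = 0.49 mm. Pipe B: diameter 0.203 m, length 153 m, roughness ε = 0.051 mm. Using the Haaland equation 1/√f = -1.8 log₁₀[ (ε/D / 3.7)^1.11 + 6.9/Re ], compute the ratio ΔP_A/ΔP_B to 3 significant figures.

ΔP_A/ΔP_B ≈ 6.81

Pipe A: V = Q/A = 0.004111/0.01815 = 0.2266 m/s; Re = 2.423e+04; ε/D = 0.00322; Haaland → f = 0.03084; ΔP_A = f(L/D)(ρV²/2) = 881.7 Pa.
Pipe B: V = Q/A = 0.004111/0.03237 = 0.127 m/s; Re = 1.814e+04; ε/D = 0.000251; Haaland → f = 0.0268; ΔP_B = f(L/D)(ρV²/2) = 129.5 Pa.
ΔP_A/ΔP_B = 881.7/129.5 = 6.81.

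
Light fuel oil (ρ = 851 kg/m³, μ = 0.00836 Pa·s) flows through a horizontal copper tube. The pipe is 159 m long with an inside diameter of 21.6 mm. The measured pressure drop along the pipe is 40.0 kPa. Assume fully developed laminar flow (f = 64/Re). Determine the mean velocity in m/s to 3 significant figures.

V ≈ 0.439 m/s

For laminar flow, f = 64/Re with Re = ρVD/μ, so Darcy-Weisbach reduces to ΔP = 32μLV/D². Solving for V: V = ΔP·D²/(32μL) = 4e+04·(0.0216)²/(32·0.00836·159) = 0.4387 m/s.
Check: Re = ρVD/μ = 851·0.4387·0.0216/0.00836 = 964.7 < 2300, so the laminar assumption holds.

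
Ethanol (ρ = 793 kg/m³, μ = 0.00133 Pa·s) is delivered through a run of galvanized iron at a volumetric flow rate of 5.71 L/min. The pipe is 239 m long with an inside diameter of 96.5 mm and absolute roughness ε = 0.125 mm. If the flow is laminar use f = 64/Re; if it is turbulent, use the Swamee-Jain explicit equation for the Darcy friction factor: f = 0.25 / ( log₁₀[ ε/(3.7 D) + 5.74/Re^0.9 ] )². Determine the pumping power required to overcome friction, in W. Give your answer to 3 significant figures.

P ≈ 0.00135 W

Q = 5.71 L/min = 5.71/60000 = 9.517e-05 m³/s.
Cross-sectional area A = πD²/4 = π(0.0965)²/4 = 0.007314 m²; mean velocity V = Q/A = 9.517e-05/0.007314 = 0.01301 m/s.
Reynolds number Re = ρVD/μ = 793 · 0.01301 · 0.0965 / 0.00133 = 748.7.
Re < 2300 → laminar flow, so f = 64/Re = 64/748.7 = 0.08549 (the turbulent correlation is not needed).
Darcy-Weisbach: ΔP = f(L/D)(ρV²/2) = 0.08549·(239/0.0965)·(793·0.01301²/2) = 0.08549·2477·0.06713 = 14.21 Pa.
Pumping power P = QΔP = 9.517e-05·14.21 = 0.001353 W = 0.00135 W.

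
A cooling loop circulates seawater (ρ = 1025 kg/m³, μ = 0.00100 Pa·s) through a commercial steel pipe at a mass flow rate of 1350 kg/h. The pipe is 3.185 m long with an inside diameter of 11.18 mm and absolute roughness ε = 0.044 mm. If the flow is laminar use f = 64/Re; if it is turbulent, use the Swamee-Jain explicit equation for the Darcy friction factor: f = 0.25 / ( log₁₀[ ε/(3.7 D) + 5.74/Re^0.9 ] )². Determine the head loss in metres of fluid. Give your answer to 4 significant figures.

h_f ≈ 6.262 m

ṁ = 1350 kg/h = 1350/3600 = 0.375 kg/s.
A = πD²/4 = π(0.01118)²/4 = 9.817e-05 m²; mean velocity V = ṁ/(ρA) = 0.375/(1025 · 9.817e-05) = 3.727 m/s.
Reynolds number Re = ρVD/μ = 1025 · 3.727 · 0.01118 / 0.001 = 4.271e+04.
Re > 4000 → turbulent. Relative roughness ε/D = 4.4e-05/0.01118 = 0.00394. Swamee-Jain: f = 0.25/(log₁₀[0.00394/3.7 + 5.74/4.271e+04^0.9])² = 0.25/(log₁₀[0.00106 + 0.00039])² = 0.25/(-2.837)² = 0.03105.
Darcy-Weisbach: ΔP = f(L/D)(ρV²/2) = 0.03105·(3.185/0.01118)·(1025·3.727²/2) = 0.03105·284.9·7118 = 6.297e+04 Pa.
Head loss h_f = ΔP/(ρg) = 6.297e+04/(1025·9.81) = 6.262 m.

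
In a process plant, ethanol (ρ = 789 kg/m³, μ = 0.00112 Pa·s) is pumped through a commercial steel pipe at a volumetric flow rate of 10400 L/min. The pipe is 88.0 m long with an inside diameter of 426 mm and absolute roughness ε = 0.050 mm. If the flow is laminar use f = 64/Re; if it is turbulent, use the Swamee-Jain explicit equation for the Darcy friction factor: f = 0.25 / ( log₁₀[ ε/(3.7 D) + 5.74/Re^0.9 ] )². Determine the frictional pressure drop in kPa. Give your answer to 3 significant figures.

ΔP ≈ 1.83 kPa

Q = 10400 L/min = 10400/60000 = 0.1733 m³/s.
Cross-sectional area A = πD²/4 = π(0.426)²/4 = 0.1425 m²; mean velocity V = Q/A = 0.1733/0.1425 = 1.216 m/s.
Reynolds number Re = ρVD/μ = 789 · 1.216 · 0.426 / 0.00112 = 3.65e+05.
Re > 4000 → turbulent. Relative roughness ε/D = 5e-05/0.426 = 0.000117. Swamee-Jain: f = 0.25/(log₁₀[0.000117/3.7 + 5.74/3.65e+05^0.9])² = 0.25/(log₁₀[3.17e-05 + 5.66e-05])² = 0.25/(-4.054)² = 0.01521.
Darcy-Weisbach: ΔP = f(L/D)(ρV²/2) = 0.01521·(88/0.426)·(789·1.216²/2) = 0.01521·206.6·583.4 = 1833 Pa.
ΔP = 1833 Pa = 1.83 kPa.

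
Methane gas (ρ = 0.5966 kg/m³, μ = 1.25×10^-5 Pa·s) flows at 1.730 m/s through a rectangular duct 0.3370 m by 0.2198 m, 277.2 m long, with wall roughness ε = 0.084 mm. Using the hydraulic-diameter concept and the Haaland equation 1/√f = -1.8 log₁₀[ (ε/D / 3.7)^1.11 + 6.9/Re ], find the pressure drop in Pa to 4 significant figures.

ΔP ≈ 23.94 Pa

Hydraulic diameter D_h = 4A/P = 4·(0.337·0.2198)/(2·(0.337+0.2198)) = 0.2963/1.114 = 0.2661 m.
Re = ρVD_h/μ = 0.5966·1.73·0.2661/1.25e-05 = 2.197e+04.
ε/D_h = 8.4e-05/0.2661 = 0.000316; Haaland gives 1/√f = -1.8 log₁₀[3.04e-05+0.000314] = 6.233, so f = 0.02574.
ΔP = f(L/D_h)(ρV²/2) = 0.02574·277.2/0.2661·0.8928 = 23.94 Pa.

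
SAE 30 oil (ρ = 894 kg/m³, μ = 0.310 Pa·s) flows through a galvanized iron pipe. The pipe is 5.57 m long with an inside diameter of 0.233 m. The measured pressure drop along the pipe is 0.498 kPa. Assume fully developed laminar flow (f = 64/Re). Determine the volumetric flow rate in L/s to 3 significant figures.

For laminar flow, f = 64/Re with Re = ρVD/μ, so Darcy-Weisbach reduces to ΔP = 32μLV/D². Solving for V: V = ΔP·D²/(32μL) = 498·(0.233)²/(32·0.31·5.57) = 0.4893 m/s.
Check: Re = ρVD/μ = 894·0.4893·0.233/0.31 = 328.8 < 2300, so the laminar assumption holds.
Q = V·A = 0.4893·(π/4·0.233²) = 0.02086 m³/s = 20.9 L/s.

Q ≈ 20.9 L/s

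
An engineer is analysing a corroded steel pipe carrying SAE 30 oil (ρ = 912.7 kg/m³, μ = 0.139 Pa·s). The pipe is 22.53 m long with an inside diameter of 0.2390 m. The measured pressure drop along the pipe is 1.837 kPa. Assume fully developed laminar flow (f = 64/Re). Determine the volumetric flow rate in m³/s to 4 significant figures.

Q ≈ 0.04697 m³/s

For laminar flow, f = 64/Re with Re = ρVD/μ, so Darcy-Weisbach reduces to ΔP = 32μLV/D². Solving for V: V = ΔP·D²/(32μL) = 1837·(0.239)²/(32·0.139·22.53) = 1.047 m/s.
Check: Re = ρVD/μ = 912.7·1.047·0.239/0.139 = 1643 < 2300, so the laminar assumption holds.
Q = V·A = 1.047·(π/4·0.239²) = 0.04697 m³/s = 0.04697 m³/s.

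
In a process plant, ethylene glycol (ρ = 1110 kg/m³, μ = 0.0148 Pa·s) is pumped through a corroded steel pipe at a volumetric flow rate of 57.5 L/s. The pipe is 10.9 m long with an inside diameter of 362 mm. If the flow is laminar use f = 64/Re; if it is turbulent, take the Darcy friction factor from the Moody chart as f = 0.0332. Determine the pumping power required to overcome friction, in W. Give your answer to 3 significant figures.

P ≈ 9.96 W

Q = 57.5 L/s = 57.5/1000 = 0.0575 m³/s.
Cross-sectional area A = πD²/4 = π(0.362)²/4 = 0.1029 m²; mean velocity V = Q/A = 0.0575/0.1029 = 0.5587 m/s.
Reynolds number Re = ρVD/μ = 1110 · 0.5587 · 0.362 / 0.0148 = 1.517e+04.
Re > 4000 → turbulent; use the Moody-chart value f = 0.0332.
Darcy-Weisbach: ΔP = f(L/D)(ρV²/2) = 0.0332·(10.9/0.362)·(1110·0.5587²/2) = 0.0332·30.11·173.2 = 173.2 Pa.
Pumping power P = QΔP = 0.0575·173.2 = 9.957 W = 9.96 W.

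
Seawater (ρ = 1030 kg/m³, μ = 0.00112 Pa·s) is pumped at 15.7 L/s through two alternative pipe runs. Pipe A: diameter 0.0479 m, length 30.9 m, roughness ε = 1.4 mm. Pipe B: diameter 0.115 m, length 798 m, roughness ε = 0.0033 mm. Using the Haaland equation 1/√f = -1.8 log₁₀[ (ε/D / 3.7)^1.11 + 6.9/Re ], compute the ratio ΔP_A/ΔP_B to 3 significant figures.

ΔP_A/ΔP_B ≈ 10.7

Pipe A: V = Q/A = 0.0157/0.001802 = 8.712 m/s; Re = 3.838e+05; ε/D = 0.0292; Haaland → f = 0.05675; ΔP_A = f(L/D)(ρV²/2) = 1.431e+06 Pa.
Pipe B: V = Q/A = 0.0157/0.01039 = 1.512 m/s; Re = 1.599e+05; ε/D = 2.87e-05; Haaland → f = 0.01636; ΔP_B = f(L/D)(ρV²/2) = 1.335e+05 Pa.
ΔP_A/ΔP_B = 1.431e+06/1.335e+05 = 10.7.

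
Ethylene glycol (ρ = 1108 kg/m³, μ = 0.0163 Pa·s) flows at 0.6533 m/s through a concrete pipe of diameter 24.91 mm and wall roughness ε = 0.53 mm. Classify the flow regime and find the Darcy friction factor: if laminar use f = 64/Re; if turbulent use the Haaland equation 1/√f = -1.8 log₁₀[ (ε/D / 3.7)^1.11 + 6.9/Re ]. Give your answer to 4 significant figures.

f ≈ 0.05786

Re = ρVD/μ = 1108·0.6533·0.02491/0.0163 = 1106.
Re < 2300 → laminar, so f = 64/Re = 0.05786 (roughness is irrelevant in laminar flow).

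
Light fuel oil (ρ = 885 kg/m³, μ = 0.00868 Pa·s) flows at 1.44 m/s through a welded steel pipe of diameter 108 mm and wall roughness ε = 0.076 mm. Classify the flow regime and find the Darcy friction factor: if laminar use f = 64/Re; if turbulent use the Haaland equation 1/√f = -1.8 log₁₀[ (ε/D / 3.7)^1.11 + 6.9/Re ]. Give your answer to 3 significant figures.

Re = ρVD/μ = 885·1.44·0.108/0.00868 = 1.586e+04.
Re > 4000 → turbulent. ε/D = 7.6e-05/0.108 = 0.000704; Haaland: 1/√f = -1.8 log₁₀[7.41e-05 + 0.000435] = 5.928, so f = 0.02846.

f ≈ 0.0285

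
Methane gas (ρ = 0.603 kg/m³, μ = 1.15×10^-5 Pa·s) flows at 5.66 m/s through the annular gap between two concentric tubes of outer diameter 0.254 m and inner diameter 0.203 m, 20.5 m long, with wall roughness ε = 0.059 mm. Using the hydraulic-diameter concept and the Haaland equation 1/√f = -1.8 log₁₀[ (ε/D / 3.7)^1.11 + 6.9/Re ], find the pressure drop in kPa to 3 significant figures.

ΔP ≈ 0.115 kPa

Hydraulic diameter D_h = 4A/P = D_o - D_i = 0.254 - 0.203 = 0.051 m.
Re = ρVD_h/μ = 0.603·5.66·0.051/1.15e-05 = 1.514e+04.
ε/D_h = 5.9e-05/0.051 = 0.00116; Haaland gives 1/√f = -1.8 log₁₀[0.000129+0.000456] = 5.82, so f = 0.02953.
ΔP = f(L/D_h)(ρV²/2) = 0.02953·20.5/0.051·9.659 = 114.6 Pa.
ΔP = 0.115 kPa.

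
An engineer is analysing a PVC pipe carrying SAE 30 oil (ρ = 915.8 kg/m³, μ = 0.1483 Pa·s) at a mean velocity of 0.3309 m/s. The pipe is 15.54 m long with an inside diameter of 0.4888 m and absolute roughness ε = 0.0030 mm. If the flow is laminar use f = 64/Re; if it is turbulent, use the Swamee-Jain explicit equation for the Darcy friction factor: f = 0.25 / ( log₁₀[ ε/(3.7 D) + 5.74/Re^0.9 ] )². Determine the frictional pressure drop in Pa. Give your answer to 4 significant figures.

Reynolds number Re = ρVD/μ = 915.8 · 0.3309 · 0.4888 / 0.148 = 998.8.
Re < 2300 → laminar flow, so f = 64/Re = 64/998.8 = 0.06408 (the turbulent correlation is not needed).
Darcy-Weisbach: ΔP = f(L/D)(ρV²/2) = 0.06408·(15.54/0.4888)·(915.8·0.3309²/2) = 0.06408·31.79·50.14 = 102.1 Pa.

ΔP ≈ 102.1 Pa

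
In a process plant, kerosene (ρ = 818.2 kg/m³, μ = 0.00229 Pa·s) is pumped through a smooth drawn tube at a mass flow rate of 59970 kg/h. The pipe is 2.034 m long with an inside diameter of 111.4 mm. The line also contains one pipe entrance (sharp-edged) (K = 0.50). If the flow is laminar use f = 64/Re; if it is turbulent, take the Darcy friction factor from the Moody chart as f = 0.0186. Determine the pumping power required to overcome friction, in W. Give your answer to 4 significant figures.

P ≈ 30.51 W

ṁ = 59970 kg/h = 59970/3600 = 16.66 kg/s.
A = πD²/4 = π(0.1114)²/4 = 0.009747 m²; mean velocity V = ṁ/(ρA) = 16.66/(818.2 · 0.009747) = 2.089 m/s.
Reynolds number Re = ρVD/μ = 818.2 · 2.089 · 0.1114 / 0.00229 = 8.314e+04.
Re > 4000 → turbulent; use the Moody-chart value f = 0.0186.
Total minor-loss coefficient ΣK = 1·0.5 = 0.5.
ΔP = [f·L/D + ΣK]·(ρV²/2) = [0.0186·2.034/0.1114 + 0.5]·(818.2·2.089²/2) = [0.3396 + 0.5]·1785 = 1499 Pa.
Q = ṁ/ρ = 16.66/818.2 = 0.02036 m³/s.
Pumping power P = QΔP = 0.02036·1499 = 30.514 W = 30.51 W.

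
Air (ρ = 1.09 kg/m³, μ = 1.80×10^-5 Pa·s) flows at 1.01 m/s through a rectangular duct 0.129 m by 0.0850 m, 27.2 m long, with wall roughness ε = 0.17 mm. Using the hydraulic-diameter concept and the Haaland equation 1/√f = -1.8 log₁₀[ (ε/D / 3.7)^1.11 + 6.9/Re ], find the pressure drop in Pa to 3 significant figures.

Hydraulic diameter D_h = 4A/P = 4·(0.129·0.085)/(2·(0.129+0.085)) = 0.04386/0.428 = 0.1025 m.
Re = ρVD_h/μ = 1.09·1.01·0.1025/1.8e-05 = 6268.
ε/D_h = 0.00017/0.1025 = 0.00166; Haaland gives 1/√f = -1.8 log₁₀[0.000192+0.0011] = 5.199, so f = 0.03699.
ΔP = f(L/D_h)(ρV²/2) = 0.03699·27.2/0.1025·0.556 = 5.459 Pa.

ΔP ≈ 5.46 Pa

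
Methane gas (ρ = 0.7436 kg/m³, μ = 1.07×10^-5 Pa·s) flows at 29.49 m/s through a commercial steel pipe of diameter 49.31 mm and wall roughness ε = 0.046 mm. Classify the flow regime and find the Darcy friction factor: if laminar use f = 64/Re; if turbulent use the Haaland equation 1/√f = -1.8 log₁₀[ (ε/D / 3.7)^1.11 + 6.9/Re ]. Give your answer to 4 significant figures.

f ≈ 0.02171

Re = ρVD/μ = 0.7436·29.49·0.04931/1.07e-05 = 1.011e+05.
Re > 4000 → turbulent. ε/D = 4.6e-05/0.04931 = 0.000933; Haaland: 1/√f = -1.8 log₁₀[0.000101 + 6.83e-05] = 6.787, so f = 0.02171.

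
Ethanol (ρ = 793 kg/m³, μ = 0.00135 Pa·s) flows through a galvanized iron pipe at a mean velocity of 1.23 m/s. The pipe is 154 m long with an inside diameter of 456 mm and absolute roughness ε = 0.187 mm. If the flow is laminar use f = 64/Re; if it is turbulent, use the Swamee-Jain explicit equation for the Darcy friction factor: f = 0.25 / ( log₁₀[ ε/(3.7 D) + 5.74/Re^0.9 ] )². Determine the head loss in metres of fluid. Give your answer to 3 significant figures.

Reynolds number Re = ρVD/μ = 793 · 1.23 · 0.456 / 0.00135 = 3.295e+05.
Re > 4000 → turbulent. Relative roughness ε/D = 0.000187/0.456 = 0.00041. Swamee-Jain: f = 0.25/(log₁₀[0.00041/3.7 + 5.74/3.295e+05^0.9])² = 0.25/(log₁₀[0.000111 + 6.21e-05])² = 0.25/(-3.762)² = 0.01766.
Darcy-Weisbach: ΔP = f(L/D)(ρV²/2) = 0.01766·(154/0.456)·(793·1.23²/2) = 0.01766·337.7·599.9 = 3578 Pa.
Head loss h_f = ΔP/(ρg) = 3578/(793·9.81) = 0.460 m.

h_f ≈ 0.460 m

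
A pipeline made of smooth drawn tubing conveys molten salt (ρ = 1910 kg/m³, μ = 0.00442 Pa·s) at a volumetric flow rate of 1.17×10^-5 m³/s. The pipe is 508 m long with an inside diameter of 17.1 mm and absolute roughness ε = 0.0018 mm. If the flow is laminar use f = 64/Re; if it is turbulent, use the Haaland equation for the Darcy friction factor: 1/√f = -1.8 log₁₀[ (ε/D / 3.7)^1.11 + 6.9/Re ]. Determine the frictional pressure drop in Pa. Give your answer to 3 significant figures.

ΔP ≈ 12500 Pa

Cross-sectional area A = πD²/4 = π(0.0171)²/4 = 0.0002297 m²; mean velocity V = Q/A = 1.17e-05/0.0002297 = 0.05095 m/s.
Reynolds number Re = ρVD/μ = 1910 · 0.05095 · 0.0171 / 0.00442 = 376.5.
Re < 2300 → laminar flow, so f = 64/Re = 64/376.5 = 0.17 (the turbulent correlation is not needed).
Darcy-Weisbach: ΔP = f(L/D)(ρV²/2) = 0.17·(508/0.0171)·(1910·0.05095²/2) = 0.17·2.971e+04·2.479 = 1.252e+04 Pa.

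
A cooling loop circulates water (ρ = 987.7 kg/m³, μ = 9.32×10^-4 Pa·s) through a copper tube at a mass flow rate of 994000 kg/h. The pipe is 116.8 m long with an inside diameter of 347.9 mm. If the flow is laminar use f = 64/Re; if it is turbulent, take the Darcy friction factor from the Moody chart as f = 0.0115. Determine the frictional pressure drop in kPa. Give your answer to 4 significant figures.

ṁ = 994000 kg/h = 994000/3600 = 276.1 kg/s.
A = πD²/4 = π(0.3479)²/4 = 0.09506 m²; mean velocity V = ṁ/(ρA) = 276.1/(987.7 · 0.09506) = 2.941 m/s.
Reynolds number Re = ρVD/μ = 987.7 · 2.941 · 0.3479 / 0.000932 = 1.084e+06.
Re > 4000 → turbulent; use the Moody-chart value f = 0.0115.
Darcy-Weisbach: ΔP = f(L/D)(ρV²/2) = 0.0115·(116.8/0.3479)·(987.7·2.941²/2) = 0.0115·335.7·4271 = 1.649e+04 Pa.
ΔP = 1.649e+04 Pa = 16.49 kPa.

ΔP ≈ 16.49 kPa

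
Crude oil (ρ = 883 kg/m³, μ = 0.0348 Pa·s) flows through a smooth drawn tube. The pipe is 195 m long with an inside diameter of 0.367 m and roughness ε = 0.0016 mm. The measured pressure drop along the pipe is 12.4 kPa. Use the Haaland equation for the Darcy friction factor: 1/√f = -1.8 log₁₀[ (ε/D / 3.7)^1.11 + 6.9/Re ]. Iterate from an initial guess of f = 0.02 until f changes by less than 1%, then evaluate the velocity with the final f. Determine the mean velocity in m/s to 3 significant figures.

V ≈ 1.35 m/s

Rearranging Darcy-Weisbach: V = √(2·ΔP·D/(f·L·ρ)). With ε/D = 1.6e-06/0.367 = 4.36e-06, iterate starting from f = 0.02:
  f = 0.02 → V = √(2·1.24e+04·0.367/(0.02·195·883)) = 1.626 m/s; Re = ρVD/μ = 1.514e+04; f → 0.02765
  f = 0.02765 → V = 1.383 m/s; Re = 1.288e+04; f → 0.02885
  f = 0.02885 → V = 1.354 m/s; Re = 1.26e+04; f → 0.02902
Converged (Δf/f < 1%). With the final f = 0.02902: V = √(2·1.24e+04·0.367/(0.02902·195·883)) = 1.35 m/s.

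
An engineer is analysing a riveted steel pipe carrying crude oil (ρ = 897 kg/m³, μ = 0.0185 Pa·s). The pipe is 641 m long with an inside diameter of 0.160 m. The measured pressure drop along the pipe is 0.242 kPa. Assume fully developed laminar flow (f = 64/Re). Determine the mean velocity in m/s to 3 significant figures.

For laminar flow, f = 64/Re with Re = ρVD/μ, so Darcy-Weisbach reduces to ΔP = 32μLV/D². Solving for V: V = ΔP·D²/(32μL) = 242·(0.16)²/(32·0.0185·641) = 0.01633 m/s.
Check: Re = ρVD/μ = 897·0.01633·0.16/0.0185 = 126.7 < 2300, so the laminar assumption holds.

V ≈ 0.0163 m/s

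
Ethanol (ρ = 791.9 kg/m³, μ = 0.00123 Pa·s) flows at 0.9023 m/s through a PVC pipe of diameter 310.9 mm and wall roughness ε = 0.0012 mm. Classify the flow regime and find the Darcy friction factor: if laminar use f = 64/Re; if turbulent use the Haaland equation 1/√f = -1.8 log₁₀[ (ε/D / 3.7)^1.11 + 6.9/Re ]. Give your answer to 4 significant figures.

f ≈ 0.01583

Re = ρVD/μ = 791.9·0.9023·0.3109/0.00123 = 1.806e+05.
Re > 4000 → turbulent. ε/D = 1.2e-06/0.3109 = 3.86e-06; Haaland: 1/√f = -1.8 log₁₀[2.29e-07 + 3.82e-05] = 7.948, so f = 0.01583.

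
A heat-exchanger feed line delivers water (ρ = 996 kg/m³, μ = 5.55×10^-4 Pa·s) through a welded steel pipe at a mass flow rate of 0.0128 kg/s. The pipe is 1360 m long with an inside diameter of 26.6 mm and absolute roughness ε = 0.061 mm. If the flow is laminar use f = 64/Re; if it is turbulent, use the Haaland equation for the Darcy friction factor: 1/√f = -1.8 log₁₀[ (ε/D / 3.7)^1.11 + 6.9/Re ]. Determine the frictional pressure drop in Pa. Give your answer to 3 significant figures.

ΔP ≈ 789 Pa

A = πD²/4 = π(0.0266)²/4 = 0.0005557 m²; mean velocity V = ṁ/(ρA) = 0.0128/(996 · 0.0005557) = 0.02313 m/s.
Reynolds number Re = ρVD/μ = 996 · 0.02313 · 0.0266 / 0.000555 = 1104.
Re < 2300 → laminar flow, so f = 64/Re = 64/1104 = 0.05797 (the turbulent correlation is not needed).
Darcy-Weisbach: ΔP = f(L/D)(ρV²/2) = 0.05797·(1360/0.0266)·(996·0.02313²/2) = 0.05797·5.113e+04·0.2663 = 789.4 Pa.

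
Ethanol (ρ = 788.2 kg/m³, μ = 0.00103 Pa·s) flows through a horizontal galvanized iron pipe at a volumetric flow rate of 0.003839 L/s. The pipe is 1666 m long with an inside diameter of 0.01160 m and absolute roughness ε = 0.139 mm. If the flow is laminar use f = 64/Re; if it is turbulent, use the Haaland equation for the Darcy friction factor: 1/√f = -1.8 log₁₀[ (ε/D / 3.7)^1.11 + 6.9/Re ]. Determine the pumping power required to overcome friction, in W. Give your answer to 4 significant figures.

Q = 0.003839 L/s = 0.003839/1000 = 3.839e-06 m³/s.
Cross-sectional area A = πD²/4 = π(0.0116)²/4 = 0.0001057 m²; mean velocity V = Q/A = 3.839e-06/0.0001057 = 0.03633 m/s.
Reynolds number Re = ρVD/μ = 788.2 · 0.03633 · 0.0116 / 0.00103 = 322.5.
Re < 2300 → laminar flow, so f = 64/Re = 64/322.5 = 0.1985 (the turbulent correlation is not needed).
Darcy-Weisbach: ΔP = f(L/D)(ρV²/2) = 0.1985·(1666/0.0116)·(788.2·0.03633²/2) = 0.1985·1.436e+05·0.52 = 1.482e+04 Pa.
Pumping power P = QΔP = 3.839e-06·1.482e+04 = 0.056908 W = 0.05691 W.

P ≈ 0.05691 W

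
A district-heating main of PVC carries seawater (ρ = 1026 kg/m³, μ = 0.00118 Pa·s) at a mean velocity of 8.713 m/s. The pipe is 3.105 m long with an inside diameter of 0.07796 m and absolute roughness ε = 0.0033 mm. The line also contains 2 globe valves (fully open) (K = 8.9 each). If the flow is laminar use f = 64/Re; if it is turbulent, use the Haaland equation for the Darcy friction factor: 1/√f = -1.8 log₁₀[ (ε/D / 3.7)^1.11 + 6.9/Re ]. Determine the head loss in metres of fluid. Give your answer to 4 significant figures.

Reynolds number Re = ρVD/μ = 1026 · 8.713 · 0.07796 / 0.00118 = 5.906e+05.
Re > 4000 → turbulent. Relative roughness ε/D = 3.3e-06/0.07796 = 4.23e-05. Haaland: 1/√f = -1.8 log₁₀[(4.23e-05/3.7)^1.11 + 6.9/5.906e+05] = -1.8 log₁₀[3.27e-06 + 1.17e-05] = 8.685, so f = 0.01326.
Total minor-loss coefficient ΣK = 2·8.9 = 17.8.
ΔP = [f·L/D + ΣK]·(ρV²/2) = [0.01326·3.105/0.07796 + 17.8]·(1026·8.713²/2) = [0.528 + 17.8]·3.895e+04 = 7.138e+05 Pa.
Head loss h_f = ΔP/(ρg) = 7.138e+05/(1026·9.81) = 70.92 m.

h_f ≈ 70.92 m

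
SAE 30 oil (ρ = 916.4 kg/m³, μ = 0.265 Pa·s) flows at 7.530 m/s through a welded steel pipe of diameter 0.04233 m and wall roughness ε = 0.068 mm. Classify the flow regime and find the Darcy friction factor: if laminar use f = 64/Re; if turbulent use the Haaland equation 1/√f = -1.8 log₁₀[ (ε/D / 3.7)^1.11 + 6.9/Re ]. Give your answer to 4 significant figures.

f ≈ 0.05806

Re = ρVD/μ = 916.4·7.53·0.04233/0.265 = 1102.
Re < 2300 → laminar, so f = 64/Re = 0.05806 (roughness is irrelevant in laminar flow).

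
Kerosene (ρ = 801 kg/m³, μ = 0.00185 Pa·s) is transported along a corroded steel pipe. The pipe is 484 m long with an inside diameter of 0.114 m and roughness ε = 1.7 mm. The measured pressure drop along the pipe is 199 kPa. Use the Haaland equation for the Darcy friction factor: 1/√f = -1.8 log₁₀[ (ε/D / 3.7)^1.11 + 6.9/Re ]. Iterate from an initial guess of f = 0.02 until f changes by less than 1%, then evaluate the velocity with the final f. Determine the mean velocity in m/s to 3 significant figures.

Rearranging Darcy-Weisbach: V = √(2·ΔP·D/(f·L·ρ)). With ε/D = 0.0017/0.114 = 0.0149, iterate starting from f = 0.02:
  f = 0.02 → V = √(2·1.99e+05·0.114/(0.02·484·801)) = 2.419 m/s; Re = ρVD/μ = 1.194e+05; f → 0.04406
  f = 0.04406 → V = 1.63 m/s; Re = 8.045e+04; f → 0.04424
Converged (Δf/f < 1%). With the final f = 0.04424: V = √(2·1.99e+05·0.114/(0.04424·484·801)) = 1.627 m/s.

V ≈ 1.63 m/s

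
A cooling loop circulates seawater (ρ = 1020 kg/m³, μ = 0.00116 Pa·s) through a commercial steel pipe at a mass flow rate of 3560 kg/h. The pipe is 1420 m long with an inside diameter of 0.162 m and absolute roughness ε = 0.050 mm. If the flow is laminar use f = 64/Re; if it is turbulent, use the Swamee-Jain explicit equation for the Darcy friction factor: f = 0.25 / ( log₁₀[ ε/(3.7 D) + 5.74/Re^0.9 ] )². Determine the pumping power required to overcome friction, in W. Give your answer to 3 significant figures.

P ≈ 0.337 W

ṁ = 3560 kg/h = 3560/3600 = 0.9889 kg/s.
A = πD²/4 = π(0.162)²/4 = 0.02061 m²; mean velocity V = ṁ/(ρA) = 0.9889/(1020 · 0.02061) = 0.04704 m/s.
Reynolds number Re = ρVD/μ = 1020 · 0.04704 · 0.162 / 0.00116 = 6700.
Re > 4000 → turbulent. Relative roughness ε/D = 5e-05/0.162 = 0.000309. Swamee-Jain: f = 0.25/(log₁₀[0.000309/3.7 + 5.74/6700^0.9])² = 0.25/(log₁₀[8.34e-05 + 0.00207])² = 0.25/(-2.667)² = 0.03514.
Darcy-Weisbach: ΔP = f(L/D)(ρV²/2) = 0.03514·(1420/0.162)·(1020·0.04704²/2) = 0.03514·8765·1.128 = 347.5 Pa.
Q = ṁ/ρ = 0.9889/1020 = 0.0009695 m³/s.
Pumping power P = QΔP = 0.0009695·347.5 = 0.3369 W = 0.337 W.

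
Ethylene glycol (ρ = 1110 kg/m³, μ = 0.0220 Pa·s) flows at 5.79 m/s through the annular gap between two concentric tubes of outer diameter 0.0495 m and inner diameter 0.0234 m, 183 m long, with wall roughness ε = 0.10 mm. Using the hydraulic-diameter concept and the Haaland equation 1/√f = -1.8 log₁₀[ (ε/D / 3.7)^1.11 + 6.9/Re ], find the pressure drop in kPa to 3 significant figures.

Hydraulic diameter D_h = 4A/P = D_o - D_i = 0.0495 - 0.0234 = 0.0261 m.
Re = ρVD_h/μ = 1110·5.79·0.0261/0.022 = 7625.
ε/D_h = 0.0001/0.0261 = 0.00383; Haaland gives 1/√f = -1.8 log₁₀[0.000486+0.000905] = 5.142, so f = 0.03782.
ΔP = f(L/D_h)(ρV²/2) = 0.03782·183/0.0261·1.861e+04 = 4.934e+06 Pa.
ΔP = 4930 kPa.

ΔP ≈ 4930 kPa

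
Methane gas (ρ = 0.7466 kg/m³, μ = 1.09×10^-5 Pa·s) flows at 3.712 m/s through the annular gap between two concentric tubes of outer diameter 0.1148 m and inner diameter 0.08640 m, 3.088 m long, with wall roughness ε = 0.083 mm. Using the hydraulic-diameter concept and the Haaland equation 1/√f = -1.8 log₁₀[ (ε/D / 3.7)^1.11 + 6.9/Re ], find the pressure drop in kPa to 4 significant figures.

Hydraulic diameter D_h = 4A/P = D_o - D_i = 0.1148 - 0.0864 = 0.0284 m.
Re = ρVD_h/μ = 0.7466·3.712·0.0284/1.09e-05 = 7221.
ε/D_h = 8.3e-05/0.0284 = 0.00292; Haaland gives 1/√f = -1.8 log₁₀[0.00036+0.000956] = 5.186, so f = 0.03719.
ΔP = f(L/D_h)(ρV²/2) = 0.03719·3.088/0.0284·5.144 = 20.8 Pa.
ΔP = 0.02080 kPa.

ΔP ≈ 0.02080 kPa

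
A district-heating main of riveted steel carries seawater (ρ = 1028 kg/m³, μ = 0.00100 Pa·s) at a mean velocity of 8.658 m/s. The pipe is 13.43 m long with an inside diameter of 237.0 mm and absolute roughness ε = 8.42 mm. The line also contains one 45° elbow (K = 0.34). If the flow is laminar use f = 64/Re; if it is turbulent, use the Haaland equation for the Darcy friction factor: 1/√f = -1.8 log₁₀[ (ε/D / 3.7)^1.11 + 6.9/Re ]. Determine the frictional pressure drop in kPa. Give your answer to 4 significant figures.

Reynolds number Re = ρVD/μ = 1028 · 8.658 · 0.237 / 0.001 = 2.109e+06.
Re > 4000 → turbulent. Relative roughness ε/D = 0.00842/0.237 = 0.0355. Haaland: 1/√f = -1.8 log₁₀[(0.0355/3.7)^1.11 + 6.9/2.109e+06] = -1.8 log₁₀[0.00576 + 3.27e-06] = 4.031, so f = 0.06155.
Total minor-loss coefficient ΣK = 1·0.34 = 0.34.
ΔP = [f·L/D + ΣK]·(ρV²/2) = [0.06155·13.43/0.237 + 0.34]·(1028·8.658²/2) = [3.488 + 0.34]·3.853e+04 = 1.475e+05 Pa.
ΔP = 1.475e+05 Pa = 147.5 kPa.

ΔP ≈ 147.5 kPa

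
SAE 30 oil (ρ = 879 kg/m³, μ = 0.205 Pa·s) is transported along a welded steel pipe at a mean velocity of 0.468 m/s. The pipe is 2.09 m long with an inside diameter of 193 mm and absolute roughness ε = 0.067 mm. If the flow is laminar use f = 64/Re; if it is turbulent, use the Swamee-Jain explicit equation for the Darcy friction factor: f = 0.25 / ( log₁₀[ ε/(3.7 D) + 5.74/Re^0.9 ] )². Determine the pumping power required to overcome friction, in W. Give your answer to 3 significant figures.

Reynolds number Re = ρVD/μ = 879 · 0.468 · 0.193 / 0.205 = 387.3.
Re < 2300 → laminar flow, so f = 64/Re = 64/387.3 = 0.1653 (the turbulent correlation is not needed).
Darcy-Weisbach: ΔP = f(L/D)(ρV²/2) = 0.1653·(2.09/0.193)·(879·0.468²/2) = 0.1653·10.83·96.26 = 172.3 Pa.
Q = V·A = 0.468·0.02926 = 0.01369 m³/s.
Pumping power P = QΔP = 0.01369·172.3 = 2.358 W = 2.36 W.

P ≈ 2.36 W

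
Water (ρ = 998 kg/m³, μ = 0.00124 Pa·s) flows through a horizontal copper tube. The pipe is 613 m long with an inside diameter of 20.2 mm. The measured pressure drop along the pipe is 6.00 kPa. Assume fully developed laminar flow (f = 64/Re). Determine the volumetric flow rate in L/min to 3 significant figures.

Q ≈ 1.94 L/min

For laminar flow, f = 64/Re with Re = ρVD/μ, so Darcy-Weisbach reduces to ΔP = 32μLV/D². Solving for V: V = ΔP·D²/(32μL) = 6000·(0.0202)²/(32·0.00124·613) = 0.1007 m/s.
Check: Re = ρVD/μ = 998·0.1007·0.0202/0.00124 = 1636 < 2300, so the laminar assumption holds.
Q = V·A = 0.1007·(π/4·0.0202²) = 3.226e-05 m³/s = 1.94 L/min.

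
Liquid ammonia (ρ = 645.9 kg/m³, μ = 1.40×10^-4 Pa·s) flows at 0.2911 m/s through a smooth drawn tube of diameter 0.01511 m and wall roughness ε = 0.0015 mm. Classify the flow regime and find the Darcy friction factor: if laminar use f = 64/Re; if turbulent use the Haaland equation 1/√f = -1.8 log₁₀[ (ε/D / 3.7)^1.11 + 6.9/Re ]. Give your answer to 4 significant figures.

f ≈ 0.02581

Re = ρVD/μ = 645.9·0.2911·0.01511/0.00014 = 2.029e+04.
Re > 4000 → turbulent. ε/D = 1.5e-06/0.01511 = 9.93e-05; Haaland: 1/√f = -1.8 log₁₀[8.43e-06 + 0.00034] = 6.224, so f = 0.02581.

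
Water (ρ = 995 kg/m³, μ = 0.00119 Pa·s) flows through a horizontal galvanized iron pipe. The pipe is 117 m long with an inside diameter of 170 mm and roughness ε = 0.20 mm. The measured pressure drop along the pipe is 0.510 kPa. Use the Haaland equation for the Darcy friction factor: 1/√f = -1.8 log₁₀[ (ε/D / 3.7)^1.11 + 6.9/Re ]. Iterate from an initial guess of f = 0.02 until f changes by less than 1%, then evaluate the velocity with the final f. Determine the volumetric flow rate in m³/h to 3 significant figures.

Rearranging Darcy-Weisbach: V = √(2·ΔP·D/(f·L·ρ)). With ε/D = 0.0002/0.17 = 0.00118, iterate starting from f = 0.02:
  f = 0.02 → V = √(2·510·0.17/(0.02·117·995)) = 0.2729 m/s; Re = ρVD/μ = 3.879e+04; f → 0.02505
  f = 0.02505 → V = 0.2438 m/s; Re = 3.466e+04; f → 0.02547
  f = 0.02547 → V = 0.2418 m/s; Re = 3.438e+04; f → 0.0255
Converged (Δf/f < 1%). With the final f = 0.0255: V = √(2·510·0.17/(0.0255·117·995)) = 0.2417 m/s.
Q = V·A = 0.2417·(π/4·0.17²) = 0.005486 m³/s = 19.7 m³/h.

Q ≈ 19.7 m³/h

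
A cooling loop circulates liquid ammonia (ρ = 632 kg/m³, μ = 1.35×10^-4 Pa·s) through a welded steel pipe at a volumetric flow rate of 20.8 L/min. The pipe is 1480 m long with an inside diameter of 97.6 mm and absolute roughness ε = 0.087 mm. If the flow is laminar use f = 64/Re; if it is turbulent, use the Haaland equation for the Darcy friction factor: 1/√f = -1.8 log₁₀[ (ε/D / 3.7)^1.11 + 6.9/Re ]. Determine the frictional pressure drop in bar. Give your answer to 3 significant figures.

ΔP ≈ 0.00279 bar

Q = 20.8 L/min = 20.8/60000 = 0.0003467 m³/s.
Cross-sectional area A = πD²/4 = π(0.0976)²/4 = 0.007482 m²; mean velocity V = Q/A = 0.0003467/0.007482 = 0.04634 m/s.
Reynolds number Re = ρVD/μ = 632 · 0.04634 · 0.0976 / 0.000135 = 2.117e+04.
Re > 4000 → turbulent. Relative roughness ε/D = 8.7e-05/0.0976 = 0.000891. Haaland: 1/√f = -1.8 log₁₀[(0.000891/3.7)^1.11 + 6.9/2.117e+04] = -1.8 log₁₀[9.64e-05 + 0.000326] = 6.074, so f = 0.02711.
Darcy-Weisbach: ΔP = f(L/D)(ρV²/2) = 0.02711·(1480/0.0976)·(632·0.04634²/2) = 0.02711·1.516e+04·0.6785 = 278.9 Pa.
ΔP = 278.9 Pa = 0.00279 bar.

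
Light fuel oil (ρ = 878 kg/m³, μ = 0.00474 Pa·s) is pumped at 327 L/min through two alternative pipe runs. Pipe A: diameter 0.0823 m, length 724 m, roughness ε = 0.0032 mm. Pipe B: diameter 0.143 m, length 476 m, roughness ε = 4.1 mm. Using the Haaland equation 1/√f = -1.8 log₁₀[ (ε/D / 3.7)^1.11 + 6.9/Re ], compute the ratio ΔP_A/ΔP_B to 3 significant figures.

Pipe A: V = Q/A = 0.00545/0.00532 = 1.024 m/s; Re = 1.562e+04; ε/D = 3.89e-05; Haaland → f = 0.02747; ΔP_A = f(L/D)(ρV²/2) = 1.114e+05 Pa.
Pipe B: V = Q/A = 0.00545/0.01606 = 0.3393 m/s; Re = 8988; ε/D = 0.0287; Haaland → f = 0.05963; ΔP_B = f(L/D)(ρV²/2) = 1.003e+04 Pa.
ΔP_A/ΔP_B = 1.114e+05/1.003e+04 = 11.1.

ΔP_A/ΔP_B ≈ 11.1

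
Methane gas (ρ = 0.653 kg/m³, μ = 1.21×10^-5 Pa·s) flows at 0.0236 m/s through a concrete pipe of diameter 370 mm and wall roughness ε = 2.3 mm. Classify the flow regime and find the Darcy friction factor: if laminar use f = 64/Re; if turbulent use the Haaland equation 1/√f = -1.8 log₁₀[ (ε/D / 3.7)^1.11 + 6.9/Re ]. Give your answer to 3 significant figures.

Re = ρVD/μ = 0.653·0.0236·0.37/1.21e-05 = 471.2.
Re < 2300 → laminar, so f = 64/Re = 0.1358 (roughness is irrelevant in laminar flow).

f ≈ 0.136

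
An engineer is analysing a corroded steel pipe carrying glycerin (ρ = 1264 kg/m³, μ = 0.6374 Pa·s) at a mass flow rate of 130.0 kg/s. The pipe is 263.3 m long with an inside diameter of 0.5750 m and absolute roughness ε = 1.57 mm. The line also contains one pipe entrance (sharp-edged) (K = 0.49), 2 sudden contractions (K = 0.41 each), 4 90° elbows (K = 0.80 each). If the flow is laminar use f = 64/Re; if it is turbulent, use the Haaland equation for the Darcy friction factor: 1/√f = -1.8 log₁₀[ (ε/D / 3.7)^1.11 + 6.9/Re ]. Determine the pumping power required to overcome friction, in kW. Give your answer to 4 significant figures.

P ≈ 0.7077 kW

A = πD²/4 = π(0.575)²/4 = 0.2597 m²; mean velocity V = ṁ/(ρA) = 130/(1264 · 0.2597) = 0.3961 m/s.
Reynolds number Re = ρVD/μ = 1264 · 0.3961 · 0.575 / 0.637 = 451.6.
Re < 2300 → laminar flow, so f = 64/Re = 64/451.6 = 0.1417 (the turbulent correlation is not needed).
Total minor-loss coefficient ΣK = 1·0.49 + 2·0.41 + 4·0.8 = 4.51.
ΔP = [f·L/D + ΣK]·(ρV²/2) = [0.1417·263.3/0.575 + 4.51]·(1264·0.3961²/2) = [64.89 + 4.51]·99.14 = 6881 Pa.
Q = ṁ/ρ = 130/1264 = 0.1028 m³/s.
Pumping power P = QΔP = 0.1028·6881 = 707.66 W = 0.7077 kW.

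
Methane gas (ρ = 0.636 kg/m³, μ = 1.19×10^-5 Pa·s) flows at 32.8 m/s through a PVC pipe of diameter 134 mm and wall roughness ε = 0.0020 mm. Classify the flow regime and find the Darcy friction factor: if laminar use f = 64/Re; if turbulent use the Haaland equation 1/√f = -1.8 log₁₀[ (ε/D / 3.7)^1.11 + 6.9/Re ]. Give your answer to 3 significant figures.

f ≈ 0.0151

Re = ρVD/μ = 0.636·32.8·0.134/1.19e-05 = 2.349e+05.
Re > 4000 → turbulent. ε/D = 2e-06/0.134 = 1.49e-05; Haaland: 1/√f = -1.8 log₁₀[1.03e-06 + 2.94e-05] = 8.131, so f = 0.01513.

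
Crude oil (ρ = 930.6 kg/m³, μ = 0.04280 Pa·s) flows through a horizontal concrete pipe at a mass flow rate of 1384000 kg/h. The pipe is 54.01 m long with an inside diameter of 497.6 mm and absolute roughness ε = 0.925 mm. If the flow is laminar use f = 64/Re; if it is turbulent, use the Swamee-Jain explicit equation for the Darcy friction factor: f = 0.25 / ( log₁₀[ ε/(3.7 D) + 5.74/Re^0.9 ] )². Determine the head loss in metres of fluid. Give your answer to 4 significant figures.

ṁ = 1384000 kg/h = 1384000/3600 = 384.4 kg/s.
A = πD²/4 = π(0.4976)²/4 = 0.1945 m²; mean velocity V = ṁ/(ρA) = 384.4/(930.6 · 0.1945) = 2.124 m/s.
Reynolds number Re = ρVD/μ = 930.6 · 2.124 · 0.4976 / 0.0428 = 2.298e+04.
Re > 4000 → turbulent. Relative roughness ε/D = 0.000925/0.4976 = 0.00186. Swamee-Jain: f = 0.25/(log₁₀[0.00186/3.7 + 5.74/2.298e+04^0.9])² = 0.25/(log₁₀[0.000502 + 0.000682])² = 0.25/(-2.927)² = 0.02919.
Darcy-Weisbach: ΔP = f(L/D)(ρV²/2) = 0.02919·(54.01/0.4976)·(930.6·2.124²/2) = 0.02919·108.5·2100 = 6652 Pa.
Head loss h_f = ΔP/(ρg) = 6652/(930.6·9.81) = 0.7287 m.

h_f ≈ 0.7287 m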